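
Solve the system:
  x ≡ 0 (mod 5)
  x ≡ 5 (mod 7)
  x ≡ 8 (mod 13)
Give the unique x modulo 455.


Moduli 5, 7, 13 are pairwise coprime; by CRT there is a unique solution modulo M = 5 · 7 · 13 = 455.
Solve pairwise, accumulating the modulus:
  Start with x ≡ 0 (mod 5).
  Combine with x ≡ 5 (mod 7): since gcd(5, 7) = 1, we get a unique residue mod 35.
    Write x = 0 + 5·t and substitute into x ≡ 5 (mod 7): 5·t ≡ 5 − 0 = 5 (mod 7).
    The inverse of 5 mod 7 is 3 (since 5·3 = 15 = 2·7 + 1), so t ≡ 3·5 = 15 ≡ 1 (mod 7).
    Then x = 0 + 5·1 = 5, valid modulo lcm(5, 7) = 35: x ≡ 5 (mod 35).
  Combine with x ≡ 8 (mod 13): since gcd(35, 13) = 1, we get a unique residue mod 455.
    Write x = 5 + 35·t and substitute into x ≡ 8 (mod 13): 35·t ≡ 8 − 5 = 3 (mod 13).
    Reduce coefficients mod 13: 9·t ≡ 3 (mod 13).
    The inverse of 9 mod 13 is 3 (since 9·3 = 27 = 2·13 + 1), so t ≡ 3·3 = 9 ≡ 9 (mod 13).
    Then x = 5 + 35·9 = 320, valid modulo lcm(35, 13) = 455: x ≡ 320 (mod 455).
Verify: 320 mod 5 = 0 ✓, 320 mod 7 = 5 ✓, 320 mod 13 = 8 ✓.

x ≡ 320 (mod 455).


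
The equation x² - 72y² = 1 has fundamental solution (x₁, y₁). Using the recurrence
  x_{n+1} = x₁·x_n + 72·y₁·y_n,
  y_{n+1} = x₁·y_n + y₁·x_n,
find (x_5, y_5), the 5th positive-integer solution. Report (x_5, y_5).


Step 1: Find the fundamental solution (x₁, y₁) of x² - 72y² = 1.
  Expand √72 as a continued fraction. a₀ = ⌊√72⌋ = 8; iterate m_{k+1} = d_k·a_k − m_k, d_{k+1} = (72 − m_{k+1}²)/d_k, a_{k+1} = ⌊(a₀ + m_{k+1})/d_{k+1}⌋ (starting m₀ = 0, d₀ = 1), with convergents p_k = a_k·p_{k-1} + p_{k-2}, q_k = a_k·q_{k-1} + q_{k-2} (p₋₁ = 1, q₋₁ = 0):
  k = 0: a₀ = 8; p₀/q₀ = 8/1; p₀² − 72·q₀² = 64 − 72 = -8.
  k = 1: m = 8, d = 8, a = ⌊(8 + 8)/8⌋ = 2; p/q = (2·8 + 1)/(2·1 + 0) = 17/2; p² − 72·q² = 289 − 288 = 1.
  The first convergent with p² − 72·q² = 1 gives the fundamental solution (x₁, y₁) = (17, 2).
Step 2: Apply the recurrence (x_{n+1}, y_{n+1}) = (x₁x_n + 72y₁y_n, x₁y_n + y₁x_n) repeatedly.
  From (x_1, y_1) = (17, 2): x_2 = 17·17 + 72·2·2 = 577; y_2 = 17·2 + 2·17 = 68.
  From (x_2, y_2) = (577, 68): x_3 = 17·577 + 72·2·68 = 19601; y_3 = 17·68 + 2·577 = 2310.
  From (x_3, y_3) = (19601, 2310): x_4 = 17·19601 + 72·2·2310 = 665857; y_4 = 17·2310 + 2·19601 = 78472.
  From (x_4, y_4) = (665857, 78472): x_5 = 17·665857 + 72·2·78472 = 22619537; y_5 = 17·78472 + 2·665857 = 2665738.
Step 3: Verify x_5² - 72·y_5² = 511643454094369 - 511643454094368 = 1 (should be 1). ✓

(x_1, y_1) = (17, 2); (x_5, y_5) = (22619537, 2665738).


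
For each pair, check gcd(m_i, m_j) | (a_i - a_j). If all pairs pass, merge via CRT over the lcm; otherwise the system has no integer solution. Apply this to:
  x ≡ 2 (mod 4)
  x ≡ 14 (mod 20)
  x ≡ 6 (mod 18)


Moduli 4, 20, 18 are not pairwise coprime, so CRT works modulo lcm(m_i) when all pairwise compatibility conditions hold.
Pairwise compatibility: gcd(m_i, m_j) must divide a_i - a_j for every pair.
Merge one congruence at a time:
  Start: x ≡ 2 (mod 4).
  Combine with x ≡ 14 (mod 20): gcd(4, 20) = 4; 14 - 2 = 12, which IS divisible by 4, so compatible.
    Write x = 2 + 4·t and substitute into x ≡ 14 (mod 20): 4·t ≡ 14 − 2 = 12 (mod 20).
    Divide the congruence (and modulus) by g = 4: 1·t ≡ 3 (mod 5).
    So t ≡ 3 (mod 5).
    Then x = 2 + 4·3 = 14, valid modulo lcm(4, 20) = 20: x ≡ 14 (mod 20).
  Combine with x ≡ 6 (mod 18): gcd(20, 18) = 2; 6 - 14 = -8, which IS divisible by 2, so compatible.
    Write x = 14 + 20·t and substitute into x ≡ 6 (mod 18): 20·t ≡ 6 − 14 = -8 (mod 18).
    Divide the congruence (and modulus) by g = 2: 10·t ≡ -4 (mod 9).
    Reduce coefficients mod 9: 1·t ≡ 5 (mod 9).
    So t ≡ 5 (mod 9).
    Then x = 14 + 20·5 = 114, valid modulo lcm(20, 18) = 180: x ≡ 114 (mod 180).
Verify: 114 mod 4 = 2, 114 mod 20 = 14, 114 mod 18 = 6.

x ≡ 114 (mod 180).


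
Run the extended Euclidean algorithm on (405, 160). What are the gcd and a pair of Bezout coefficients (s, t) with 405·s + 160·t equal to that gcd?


Euclidean algorithm on (405, 160) — divide until remainder is 0:
  405 = 2 · 160 + 85
  160 = 1 · 85 + 75
  85 = 1 · 75 + 10
  75 = 7 · 10 + 5
  10 = 2 · 5 + 0
gcd(405, 160) = 5.
Track Bezout coefficients alongside the remainders: start with r₀ = 405 = a·1 + b·0 (s = 1, t = 0) and r₁ = 160 = a·0 + b·1 (s = 0, t = 1); each new remainder r_{k+1} = r_{k-1} − q_k·r_k inherits s_{k+1} = s_{k-1} − q_k·s_k, t_{k+1} = t_{k-1} − q_k·t_k, so r_k = a·s_k + b·t_k at every step:
  q = 2: r = 85, s = 1 − 2·0 = 1, t = 0 − 2·1 = -2  (check: 405·1 + 160·(-2) = 85)
  q = 1: r = 75, s = 0 − 1·1 = -1, t = 1 − 1·(-2) = 3  (check: 405·(-1) + 160·3 = 75)
  q = 1: r = 10, s = 1 − 1·(-1) = 2, t = -2 − 1·3 = -5  (check: 405·2 + 160·(-5) = 10)
  q = 7: r = 5, s = -1 − 7·2 = -15, t = 3 − 7·(-5) = 38  (check: 405·(-15) + 160·38 = 5)
The row with r = 5 (the gcd) gives the Bezout coefficients s = -15, t = 38.
Result: 405 · (-15) + 160 · (38) = 5.

gcd(405, 160) = 5; s = -15, t = 38 (check: 405·(-15) + 160·38 = 5).


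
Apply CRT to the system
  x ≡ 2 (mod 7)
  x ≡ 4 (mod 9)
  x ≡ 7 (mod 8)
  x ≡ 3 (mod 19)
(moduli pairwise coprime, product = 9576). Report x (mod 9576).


Product of moduli M = 7 · 9 · 8 · 19 = 9576.
Merge one congruence at a time:
  Start: x ≡ 2 (mod 7).
  Combine with x ≡ 4 (mod 9); new modulus lcm = 63.
    Write x = 2 + 7·t and substitute into x ≡ 4 (mod 9): 7·t ≡ 4 − 2 = 2 (mod 9).
    The inverse of 7 mod 9 is 4 (since 7·4 = 28 = 3·9 + 1), so t ≡ 4·2 = 8 ≡ 8 (mod 9).
    Then x = 2 + 7·8 = 58, valid modulo lcm(7, 9) = 63: x ≡ 58 (mod 63).
  Combine with x ≡ 7 (mod 8); new modulus lcm = 504.
    Write x = 58 + 63·t and substitute into x ≡ 7 (mod 8): 63·t ≡ 7 − 58 = -51 (mod 8).
    Reduce coefficients mod 8: 7·t ≡ 5 (mod 8).
    The inverse of 7 mod 8 is 7 (since 7·7 = 49 = 6·8 + 1), so t ≡ 7·5 = 35 ≡ 3 (mod 8).
    Then x = 58 + 63·3 = 247, valid modulo lcm(63, 8) = 504: x ≡ 247 (mod 504).
  Combine with x ≡ 3 (mod 19); new modulus lcm = 9576.
    Write x = 247 + 504·t and substitute into x ≡ 3 (mod 19): 504·t ≡ 3 − 247 = -244 (mod 19).
    Reduce coefficients mod 19: 10·t ≡ 3 (mod 19).
    The inverse of 10 mod 19 is 2 (since 10·2 = 20 = 1·19 + 1), so t ≡ 2·3 = 6 ≡ 6 (mod 19).
    Then x = 247 + 504·6 = 3271, valid modulo lcm(504, 19) = 9576: x ≡ 3271 (mod 9576).
Verify against each original: 3271 mod 7 = 2, 3271 mod 9 = 4, 3271 mod 8 = 7, 3271 mod 19 = 3.

x ≡ 3271 (mod 9576).


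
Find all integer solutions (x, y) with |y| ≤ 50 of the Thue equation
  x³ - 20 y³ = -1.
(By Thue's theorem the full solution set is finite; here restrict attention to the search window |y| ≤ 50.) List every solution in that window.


The equation is x³ - 20y³ = -1. For fixed y, x³ = 20·y³ − 1, so a solution requires the RHS to be a perfect cube.
Strategy: iterate y from -50 to 50, compute RHS = 20·y³ − 1, and check whether it is a (positive or negative) perfect cube.
Check small values of y:
  y = 0: RHS = -1 = (-1)³ ⇒ x = -1 works.
  y = 1: RHS = 19 is not a perfect cube.
  y = -1: RHS = -21 is not a perfect cube.
  y = 2: RHS = 159 is not a perfect cube.
  y = -2: RHS = -161 is not a perfect cube.
  y = 3: RHS = 539 is not a perfect cube.
  y = -3: RHS = -541 is not a perfect cube.
Continuing, at y = 7: RHS = 6859 = (19)³ ⇒ x = 19 works.
Searching the remaining y in |y| ≤ 50 finds no further solutions.
Collected solutions: (-1, 0), (19, 7).

Solutions (with |y| ≤ 50): (-1, 0), (19, 7).


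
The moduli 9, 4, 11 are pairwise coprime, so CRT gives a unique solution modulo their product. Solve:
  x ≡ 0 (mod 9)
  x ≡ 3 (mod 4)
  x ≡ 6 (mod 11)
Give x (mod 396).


Moduli 9, 4, 11 are pairwise coprime; by CRT there is a unique solution modulo M = 9 · 4 · 11 = 396.
Solve pairwise, accumulating the modulus:
  Start with x ≡ 0 (mod 9).
  Combine with x ≡ 3 (mod 4): since gcd(9, 4) = 1, we get a unique residue mod 36.
    Write x = 0 + 9·t and substitute into x ≡ 3 (mod 4): 9·t ≡ 3 − 0 = 3 (mod 4).
    Reduce coefficients mod 4: 1·t ≡ 3 (mod 4).
    So t ≡ 3 (mod 4).
    Then x = 0 + 9·3 = 27, valid modulo lcm(9, 4) = 36: x ≡ 27 (mod 36).
  Combine with x ≡ 6 (mod 11): since gcd(36, 11) = 1, we get a unique residue mod 396.
    Write x = 27 + 36·t and substitute into x ≡ 6 (mod 11): 36·t ≡ 6 − 27 = -21 (mod 11).
    Reduce coefficients mod 11: 3·t ≡ 1 (mod 11).
    The inverse of 3 mod 11 is 4 (since 3·4 = 12 = 1·11 + 1), so t ≡ 4·1 = 4 ≡ 4 (mod 11).
    Then x = 27 + 36·4 = 171, valid modulo lcm(36, 11) = 396: x ≡ 171 (mod 396).
Verify: 171 mod 9 = 0 ✓, 171 mod 4 = 3 ✓, 171 mod 11 = 6 ✓.

x ≡ 171 (mod 396).


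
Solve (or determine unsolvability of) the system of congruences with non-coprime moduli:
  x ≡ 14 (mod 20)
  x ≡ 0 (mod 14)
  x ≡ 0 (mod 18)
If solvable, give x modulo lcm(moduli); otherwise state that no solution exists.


Moduli 20, 14, 18 are not pairwise coprime, so CRT works modulo lcm(m_i) when all pairwise compatibility conditions hold.
Pairwise compatibility: gcd(m_i, m_j) must divide a_i - a_j for every pair.
Merge one congruence at a time:
  Start: x ≡ 14 (mod 20).
  Combine with x ≡ 0 (mod 14): gcd(20, 14) = 2; 0 - 14 = -14, which IS divisible by 2, so compatible.
    Write x = 14 + 20·t and substitute into x ≡ 0 (mod 14): 20·t ≡ 0 − 14 = -14 (mod 14).
    Divide the congruence (and modulus) by g = 2: 10·t ≡ -7 (mod 7).
    Reduce coefficients mod 7: 3·t ≡ 0 (mod 7).
    The inverse of 3 mod 7 is 5 (since 3·5 = 15 = 2·7 + 1), so t ≡ 5·0 = 0 ≡ 0 (mod 7).
    Then x = 14 + 20·0 = 14, valid modulo lcm(20, 14) = 140: x ≡ 14 (mod 140).
  Combine with x ≡ 0 (mod 18): gcd(140, 18) = 2; 0 - 14 = -14, which IS divisible by 2, so compatible.
    Write x = 14 + 140·t and substitute into x ≡ 0 (mod 18): 140·t ≡ 0 − 14 = -14 (mod 18).
    Divide the congruence (and modulus) by g = 2: 70·t ≡ -7 (mod 9).
    Reduce coefficients mod 9: 7·t ≡ 2 (mod 9).
    The inverse of 7 mod 9 is 4 (since 7·4 = 28 = 3·9 + 1), so t ≡ 4·2 = 8 ≡ 8 (mod 9).
    Then x = 14 + 140·8 = 1134, valid modulo lcm(140, 18) = 1260: x ≡ 1134 (mod 1260).
Verify: 1134 mod 20 = 14, 1134 mod 14 = 0, 1134 mod 18 = 0.

x ≡ 1134 (mod 1260).


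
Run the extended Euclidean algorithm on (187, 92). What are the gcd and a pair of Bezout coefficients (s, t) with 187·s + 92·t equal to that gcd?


Euclidean algorithm on (187, 92) — divide until remainder is 0:
  187 = 2 · 92 + 3
  92 = 30 · 3 + 2
  3 = 1 · 2 + 1
  2 = 2 · 1 + 0
gcd(187, 92) = 1.
Track Bezout coefficients alongside the remainders: start with r₀ = 187 = a·1 + b·0 (s = 1, t = 0) and r₁ = 92 = a·0 + b·1 (s = 0, t = 1); each new remainder r_{k+1} = r_{k-1} − q_k·r_k inherits s_{k+1} = s_{k-1} − q_k·s_k, t_{k+1} = t_{k-1} − q_k·t_k, so r_k = a·s_k + b·t_k at every step:
  q = 2: r = 3, s = 1 − 2·0 = 1, t = 0 − 2·1 = -2  (check: 187·1 + 92·(-2) = 3)
  q = 30: r = 2, s = 0 − 30·1 = -30, t = 1 − 30·(-2) = 61  (check: 187·(-30) + 92·61 = 2)
  q = 1: r = 1, s = 1 − 1·(-30) = 31, t = -2 − 1·61 = -63  (check: 187·31 + 92·(-63) = 1)
The row with r = 1 (the gcd) gives the Bezout coefficients s = 31, t = -63.
Result: 187 · (31) + 92 · (-63) = 1.

gcd(187, 92) = 1; s = 31, t = -63 (check: 187·31 + 92·(-63) = 1).


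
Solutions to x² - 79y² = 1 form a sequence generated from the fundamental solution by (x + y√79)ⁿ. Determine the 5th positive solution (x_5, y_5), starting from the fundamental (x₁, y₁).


Step 1: Find the fundamental solution (x₁, y₁) of x² - 79y² = 1.
  Expand √79 as a continued fraction. a₀ = ⌊√79⌋ = 8; iterate m_{k+1} = d_k·a_k − m_k, d_{k+1} = (79 − m_{k+1}²)/d_k, a_{k+1} = ⌊(a₀ + m_{k+1})/d_{k+1}⌋ (starting m₀ = 0, d₀ = 1), with convergents p_k = a_k·p_{k-1} + p_{k-2}, q_k = a_k·q_{k-1} + q_{k-2} (p₋₁ = 1, q₋₁ = 0):
  k = 0: a₀ = 8; p₀/q₀ = 8/1; p₀² − 79·q₀² = 64 − 79 = -15.
  k = 1: m = 8, d = 15, a = ⌊(8 + 8)/15⌋ = 1; p/q = (1·8 + 1)/(1·1 + 0) = 9/1; p² − 79·q² = 81 − 79 = 2.
  k = 2: m = 7, d = 2, a = ⌊(8 + 7)/2⌋ = 7; p/q = (7·9 + 8)/(7·1 + 1) = 71/8; p² − 79·q² = 5041 − 5056 = -15.
  k = 3: m = 7, d = 15, a = ⌊(8 + 7)/15⌋ = 1; p/q = (1·71 + 9)/(1·8 + 1) = 80/9; p² − 79·q² = 6400 − 6399 = 1.
  The first convergent with p² − 79·q² = 1 gives the fundamental solution (x₁, y₁) = (80, 9).
Step 2: Apply the recurrence (x_{n+1}, y_{n+1}) = (x₁x_n + 79y₁y_n, x₁y_n + y₁x_n) repeatedly.
  From (x_1, y_1) = (80, 9): x_2 = 80·80 + 79·9·9 = 12799; y_2 = 80·9 + 9·80 = 1440.
  From (x_2, y_2) = (12799, 1440): x_3 = 80·12799 + 79·9·1440 = 2047760; y_3 = 80·1440 + 9·12799 = 230391.
  From (x_3, y_3) = (2047760, 230391): x_4 = 80·2047760 + 79·9·230391 = 327628801; y_4 = 80·230391 + 9·2047760 = 36861120.
  From (x_4, y_4) = (327628801, 36861120): x_5 = 80·327628801 + 79·9·36861120 = 52418560400; y_5 = 80·36861120 + 9·327628801 = 5897548809.
Step 3: Verify x_5² - 79·y_5² = 2747705474408448160000 - 2747705474408448159999 = 1 (should be 1). ✓

(x_1, y_1) = (80, 9); (x_5, y_5) = (52418560400, 5897548809).


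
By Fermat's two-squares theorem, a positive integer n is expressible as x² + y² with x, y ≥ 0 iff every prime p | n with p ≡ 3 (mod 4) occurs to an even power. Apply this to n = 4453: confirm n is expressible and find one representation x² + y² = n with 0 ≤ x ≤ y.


Step 1: Factor n = 4453 = 61 · 73.
Step 2: Check the mod-4 condition on each prime factor: 61 ≡ 1 (mod 4), exponent 1; 73 ≡ 1 (mod 4), exponent 1.
All primes ≡ 3 (mod 4) appear to even exponent (or don't appear), so by the two-squares theorem n IS expressible as a sum of two squares.
Step 3: Build a representation. Here n = 61 · 73 is a product of primes ≡ 1 (mod 4). Each prime p ≡ 1 (mod 4) is itself a sum of two squares; find a² by testing p − a² for a perfect square:
  61: 61 − 1² = 60, 61 − 2² = 57, 61 − 3² = 52, 61 − 4² = 45, 61 − 5² = 36 = 6² ⇒ 61 = 5² + 6².
  73: 73 − 1² = 72, 73 − 2² = 69, 73 − 3² = 64 = 8² ⇒ 73 = 3² + 8².
  Combine using the Brahmagupta–Fibonacci identity (a² + b²)(c² + d²) = (ac − bd)² + (ad + bc)² = (ac + bd)² + (ad − bc)²:
  61 · 73 = 4453: from (5² + 6²)(3² + 8²), take (5·3 − 6·8, 5·8 + 6·3) = (15 − 48, 40 + 18) = (-33, 58); dropping signs (only squares matter) gives (33, 58); check 33² + 58² = 1089 + 3364 = 4453 ✓.
Step 4: Order so x ≤ y and verify: 33² + 58² = 1089 + 3364 = 4453 = n. ✓

n = 4453 = 33² + 58² (one valid representation with x ≤ y).


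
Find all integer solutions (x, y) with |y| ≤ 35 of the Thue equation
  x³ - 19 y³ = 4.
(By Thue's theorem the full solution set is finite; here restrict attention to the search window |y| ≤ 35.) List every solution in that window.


The equation is x³ - 19y³ = 4. For fixed y, x³ = 19·y³ + 4, so a solution requires the RHS to be a perfect cube.
Strategy: iterate y from -35 to 35, compute RHS = 19·y³ + 4, and check whether it is a (positive or negative) perfect cube.
Check small values of y:
  y = 0: RHS = 4 is not a perfect cube.
  y = 1: RHS = 23 is not a perfect cube.
  y = -1: RHS = -15 is not a perfect cube.
  y = 2: RHS = 156 is not a perfect cube.
  y = -2: RHS = -148 is not a perfect cube.
  y = 3: RHS = 517 is not a perfect cube.
  y = -3: RHS = -509 is not a perfect cube.
Continuing the search up to |y| = 35 finds no solutions either.
No (x, y) in the scanned range satisfies the equation.

No integer solutions with |y| ≤ 35.


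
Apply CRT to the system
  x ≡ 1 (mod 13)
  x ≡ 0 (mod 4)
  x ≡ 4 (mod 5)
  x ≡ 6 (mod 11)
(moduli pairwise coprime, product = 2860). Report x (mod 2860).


Product of moduli M = 13 · 4 · 5 · 11 = 2860.
Merge one congruence at a time:
  Start: x ≡ 1 (mod 13).
  Combine with x ≡ 0 (mod 4); new modulus lcm = 52.
    Write x = 1 + 13·t and substitute into x ≡ 0 (mod 4): 13·t ≡ 0 − 1 = -1 (mod 4).
    Reduce coefficients mod 4: 1·t ≡ 3 (mod 4).
    So t ≡ 3 (mod 4).
    Then x = 1 + 13·3 = 40, valid modulo lcm(13, 4) = 52: x ≡ 40 (mod 52).
  Combine with x ≡ 4 (mod 5); new modulus lcm = 260.
    Write x = 40 + 52·t and substitute into x ≡ 4 (mod 5): 52·t ≡ 4 − 40 = -36 (mod 5).
    Reduce coefficients mod 5: 2·t ≡ 4 (mod 5).
    The inverse of 2 mod 5 is 3 (since 2·3 = 6 = 1·5 + 1), so t ≡ 3·4 = 12 ≡ 2 (mod 5).
    Then x = 40 + 52·2 = 144, valid modulo lcm(52, 5) = 260: x ≡ 144 (mod 260).
  Combine with x ≡ 6 (mod 11); new modulus lcm = 2860.
    Write x = 144 + 260·t and substitute into x ≡ 6 (mod 11): 260·t ≡ 6 − 144 = -138 (mod 11).
    Reduce coefficients mod 11: 7·t ≡ 5 (mod 11).
    The inverse of 7 mod 11 is 8 (since 7·8 = 56 = 5·11 + 1), so t ≡ 8·5 = 40 ≡ 7 (mod 11).
    Then x = 144 + 260·7 = 1964, valid modulo lcm(260, 11) = 2860: x ≡ 1964 (mod 2860).
Verify against each original: 1964 mod 13 = 1, 1964 mod 4 = 0, 1964 mod 5 = 4, 1964 mod 11 = 6.

x ≡ 1964 (mod 2860).


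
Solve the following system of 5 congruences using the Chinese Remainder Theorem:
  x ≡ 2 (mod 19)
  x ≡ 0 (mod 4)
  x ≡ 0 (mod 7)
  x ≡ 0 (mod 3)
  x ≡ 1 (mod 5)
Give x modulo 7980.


Product of moduli M = 19 · 4 · 7 · 3 · 5 = 7980.
Merge one congruence at a time:
  Start: x ≡ 2 (mod 19).
  Combine with x ≡ 0 (mod 4); new modulus lcm = 76.
    Write x = 2 + 19·t and substitute into x ≡ 0 (mod 4): 19·t ≡ 0 − 2 = -2 (mod 4).
    Reduce coefficients mod 4: 3·t ≡ 2 (mod 4).
    The inverse of 3 mod 4 is 3 (since 3·3 = 9 = 2·4 + 1), so t ≡ 3·2 = 6 ≡ 2 (mod 4).
    Then x = 2 + 19·2 = 40, valid modulo lcm(19, 4) = 76: x ≡ 40 (mod 76).
  Combine with x ≡ 0 (mod 7); new modulus lcm = 532.
    Write x = 40 + 76·t and substitute into x ≡ 0 (mod 7): 76·t ≡ 0 − 40 = -40 (mod 7).
    Reduce coefficients mod 7: 6·t ≡ 2 (mod 7).
    The inverse of 6 mod 7 is 6 (since 6·6 = 36 = 5·7 + 1), so t ≡ 6·2 = 12 ≡ 5 (mod 7).
    Then x = 40 + 76·5 = 420, valid modulo lcm(76, 7) = 532: x ≡ 420 (mod 532).
  Combine with x ≡ 0 (mod 3); new modulus lcm = 1596.
    Write x = 420 + 532·t and substitute into x ≡ 0 (mod 3): 532·t ≡ 0 − 420 = -420 (mod 3).
    Reduce coefficients mod 3: 1·t ≡ 0 (mod 3).
    So t ≡ 0 (mod 3).
    Then x = 420 + 532·0 = 420, valid modulo lcm(532, 3) = 1596: x ≡ 420 (mod 1596).
  Combine with x ≡ 1 (mod 5); new modulus lcm = 7980.
    Write x = 420 + 1596·t and substitute into x ≡ 1 (mod 5): 1596·t ≡ 1 − 420 = -419 (mod 5).
    Reduce coefficients mod 5: 1·t ≡ 1 (mod 5).
    So t ≡ 1 (mod 5).
    Then x = 420 + 1596·1 = 2016, valid modulo lcm(1596, 5) = 7980: x ≡ 2016 (mod 7980).
Verify against each original: 2016 mod 19 = 2, 2016 mod 4 = 0, 2016 mod 7 = 0, 2016 mod 3 = 0, 2016 mod 5 = 1.

x ≡ 2016 (mod 7980).


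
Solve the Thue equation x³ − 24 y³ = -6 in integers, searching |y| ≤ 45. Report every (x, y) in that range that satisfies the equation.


The equation is x³ - 24y³ = -6. For fixed y, x³ = 24·y³ − 6, so a solution requires the RHS to be a perfect cube.
Strategy: iterate y from -45 to 45, compute RHS = 24·y³ − 6, and check whether it is a (positive or negative) perfect cube.
Check small values of y:
  y = 0: RHS = -6 is not a perfect cube.
  y = 1: RHS = 18 is not a perfect cube.
  y = -1: RHS = -30 is not a perfect cube.
  y = 2: RHS = 186 is not a perfect cube.
  y = -2: RHS = -198 is not a perfect cube.
  y = 3: RHS = 642 is not a perfect cube.
  y = -3: RHS = -654 is not a perfect cube.
Continuing the search up to |y| = 45 finds no solutions either.
No (x, y) in the scanned range satisfies the equation.

No integer solutions with |y| ≤ 45.


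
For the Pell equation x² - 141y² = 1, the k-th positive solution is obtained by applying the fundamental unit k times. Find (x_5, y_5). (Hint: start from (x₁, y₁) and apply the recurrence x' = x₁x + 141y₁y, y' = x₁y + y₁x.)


Step 1: Find the fundamental solution (x₁, y₁) of x² - 141y² = 1.
  Expand √141 as a continued fraction. a₀ = ⌊√141⌋ = 11; iterate m_{k+1} = d_k·a_k − m_k, d_{k+1} = (141 − m_{k+1}²)/d_k, a_{k+1} = ⌊(a₀ + m_{k+1})/d_{k+1}⌋ (starting m₀ = 0, d₀ = 1), with convergents p_k = a_k·p_{k-1} + p_{k-2}, q_k = a_k·q_{k-1} + q_{k-2} (p₋₁ = 1, q₋₁ = 0):
  k = 0: a₀ = 11; p₀/q₀ = 11/1; p₀² − 141·q₀² = 121 − 141 = -20.
  k = 1: m = 11, d = 20, a = ⌊(11 + 11)/20⌋ = 1; p/q = (1·11 + 1)/(1·1 + 0) = 12/1; p² − 141·q² = 144 − 141 = 3.
  k = 2: m = 9, d = 3, a = ⌊(11 + 9)/3⌋ = 6; p/q = (6·12 + 11)/(6·1 + 1) = 83/7; p² − 141·q² = 6889 − 6909 = -20.
  k = 3: m = 9, d = 20, a = ⌊(11 + 9)/20⌋ = 1; p/q = (1·83 + 12)/(1·7 + 1) = 95/8; p² − 141·q² = 9025 − 9024 = 1.
  The first convergent with p² − 141·q² = 1 gives the fundamental solution (x₁, y₁) = (95, 8).
Step 2: Apply the recurrence (x_{n+1}, y_{n+1}) = (x₁x_n + 141y₁y_n, x₁y_n + y₁x_n) repeatedly.
  From (x_1, y_1) = (95, 8): x_2 = 95·95 + 141·8·8 = 18049; y_2 = 95·8 + 8·95 = 1520.
  From (x_2, y_2) = (18049, 1520): x_3 = 95·18049 + 141·8·1520 = 3429215; y_3 = 95·1520 + 8·18049 = 288792.
  From (x_3, y_3) = (3429215, 288792): x_4 = 95·3429215 + 141·8·288792 = 651532801; y_4 = 95·288792 + 8·3429215 = 54868960.
  From (x_4, y_4) = (651532801, 54868960): x_5 = 95·651532801 + 141·8·54868960 = 123787802975; y_5 = 95·54868960 + 8·651532801 = 10424813608.
Step 3: Verify x_5² - 141·y_5² = 15323420165377418850625 - 15323420165377418850624 = 1 (should be 1). ✓

(x_1, y_1) = (95, 8); (x_5, y_5) = (123787802975, 10424813608).


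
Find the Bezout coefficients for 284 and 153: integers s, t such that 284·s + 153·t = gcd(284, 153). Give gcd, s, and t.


Euclidean algorithm on (284, 153) — divide until remainder is 0:
  284 = 1 · 153 + 131
  153 = 1 · 131 + 22
  131 = 5 · 22 + 21
  22 = 1 · 21 + 1
  21 = 21 · 1 + 0
gcd(284, 153) = 1.
Track Bezout coefficients alongside the remainders: start with r₀ = 284 = a·1 + b·0 (s = 1, t = 0) and r₁ = 153 = a·0 + b·1 (s = 0, t = 1); each new remainder r_{k+1} = r_{k-1} − q_k·r_k inherits s_{k+1} = s_{k-1} − q_k·s_k, t_{k+1} = t_{k-1} − q_k·t_k, so r_k = a·s_k + b·t_k at every step:
  q = 1: r = 131, s = 1 − 1·0 = 1, t = 0 − 1·1 = -1  (check: 284·1 + 153·(-1) = 131)
  q = 1: r = 22, s = 0 − 1·1 = -1, t = 1 − 1·(-1) = 2  (check: 284·(-1) + 153·2 = 22)
  q = 5: r = 21, s = 1 − 5·(-1) = 6, t = -1 − 5·2 = -11  (check: 284·6 + 153·(-11) = 21)
  q = 1: r = 1, s = -1 − 1·6 = -7, t = 2 − 1·(-11) = 13  (check: 284·(-7) + 153·13 = 1)
The row with r = 1 (the gcd) gives the Bezout coefficients s = -7, t = 13.
Result: 284 · (-7) + 153 · (13) = 1.

gcd(284, 153) = 1; s = -7, t = 13 (check: 284·(-7) + 153·13 = 1).


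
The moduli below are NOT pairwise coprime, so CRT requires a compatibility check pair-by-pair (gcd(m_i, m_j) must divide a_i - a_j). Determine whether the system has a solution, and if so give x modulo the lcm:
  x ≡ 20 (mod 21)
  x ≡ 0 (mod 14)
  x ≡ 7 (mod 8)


Moduli 21, 14, 8 are not pairwise coprime, so CRT works modulo lcm(m_i) when all pairwise compatibility conditions hold.
Pairwise compatibility: gcd(m_i, m_j) must divide a_i - a_j for every pair.
Merge one congruence at a time:
  Start: x ≡ 20 (mod 21).
  Combine with x ≡ 0 (mod 14): gcd(21, 14) = 7, and 0 - 20 = -20 is NOT divisible by 7.
    ⇒ system is inconsistent (no integer solution).

No solution (the system is inconsistent).


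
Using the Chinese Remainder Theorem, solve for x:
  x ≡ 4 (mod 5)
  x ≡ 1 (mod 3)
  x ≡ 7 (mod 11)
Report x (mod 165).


Moduli 5, 3, 11 are pairwise coprime; by CRT there is a unique solution modulo M = 5 · 3 · 11 = 165.
Solve pairwise, accumulating the modulus:
  Start with x ≡ 4 (mod 5).
  Combine with x ≡ 1 (mod 3): since gcd(5, 3) = 1, we get a unique residue mod 15.
    Write x = 4 + 5·t and substitute into x ≡ 1 (mod 3): 5·t ≡ 1 − 4 = -3 (mod 3).
    Reduce coefficients mod 3: 2·t ≡ 0 (mod 3).
    The inverse of 2 mod 3 is 2 (since 2·2 = 4 = 1·3 + 1), so t ≡ 2·0 = 0 ≡ 0 (mod 3).
    Then x = 4 + 5·0 = 4, valid modulo lcm(5, 3) = 15: x ≡ 4 (mod 15).
  Combine with x ≡ 7 (mod 11): since gcd(15, 11) = 1, we get a unique residue mod 165.
    Write x = 4 + 15·t and substitute into x ≡ 7 (mod 11): 15·t ≡ 7 − 4 = 3 (mod 11).
    Reduce coefficients mod 11: 4·t ≡ 3 (mod 11).
    The inverse of 4 mod 11 is 3 (since 4·3 = 12 = 1·11 + 1), so t ≡ 3·3 = 9 ≡ 9 (mod 11).
    Then x = 4 + 15·9 = 139, valid modulo lcm(15, 11) = 165: x ≡ 139 (mod 165).
Verify: 139 mod 5 = 4 ✓, 139 mod 3 = 1 ✓, 139 mod 11 = 7 ✓.

x ≡ 139 (mod 165).


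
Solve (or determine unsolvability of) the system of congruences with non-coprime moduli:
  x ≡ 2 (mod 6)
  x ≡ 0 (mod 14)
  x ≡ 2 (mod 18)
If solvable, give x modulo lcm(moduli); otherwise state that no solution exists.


Moduli 6, 14, 18 are not pairwise coprime, so CRT works modulo lcm(m_i) when all pairwise compatibility conditions hold.
Pairwise compatibility: gcd(m_i, m_j) must divide a_i - a_j for every pair.
Merge one congruence at a time:
  Start: x ≡ 2 (mod 6).
  Combine with x ≡ 0 (mod 14): gcd(6, 14) = 2; 0 - 2 = -2, which IS divisible by 2, so compatible.
    Write x = 2 + 6·t and substitute into x ≡ 0 (mod 14): 6·t ≡ 0 − 2 = -2 (mod 14).
    Divide the congruence (and modulus) by g = 2: 3·t ≡ -1 (mod 7).
    Reduce coefficients mod 7: 3·t ≡ 6 (mod 7).
    The inverse of 3 mod 7 is 5 (since 3·5 = 15 = 2·7 + 1), so t ≡ 5·6 = 30 ≡ 2 (mod 7).
    Then x = 2 + 6·2 = 14, valid modulo lcm(6, 14) = 42: x ≡ 14 (mod 42).
  Combine with x ≡ 2 (mod 18): gcd(42, 18) = 6; 2 - 14 = -12, which IS divisible by 6, so compatible.
    Write x = 14 + 42·t and substitute into x ≡ 2 (mod 18): 42·t ≡ 2 − 14 = -12 (mod 18).
    Divide the congruence (and modulus) by g = 6: 7·t ≡ -2 (mod 3).
    Reduce coefficients mod 3: 1·t ≡ 1 (mod 3).
    So t ≡ 1 (mod 3).
    Then x = 14 + 42·1 = 56, valid modulo lcm(42, 18) = 126: x ≡ 56 (mod 126).
Verify: 56 mod 6 = 2, 56 mod 14 = 0, 56 mod 18 = 2.

x ≡ 56 (mod 126).


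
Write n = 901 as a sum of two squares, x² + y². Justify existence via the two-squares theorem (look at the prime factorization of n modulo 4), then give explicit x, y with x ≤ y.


Step 1: Factor n = 901 = 17 · 53.
Step 2: Check the mod-4 condition on each prime factor: 17 ≡ 1 (mod 4), exponent 1; 53 ≡ 1 (mod 4), exponent 1.
All primes ≡ 3 (mod 4) appear to even exponent (or don't appear), so by the two-squares theorem n IS expressible as a sum of two squares.
Step 3: Build a representation. Here n = 17 · 53 is a product of primes ≡ 1 (mod 4). Each prime p ≡ 1 (mod 4) is itself a sum of two squares; find a² by testing p − a² for a perfect square:
  17: 17 − 1² = 16 = 4² ⇒ 17 = 1² + 4².
  53: 53 − 1² = 52, 53 − 2² = 49 = 7² ⇒ 53 = 2² + 7².
  Combine using the Brahmagupta–Fibonacci identity (a² + b²)(c² + d²) = (ac − bd)² + (ad + bc)² = (ac + bd)² + (ad − bc)²:
  17 · 53 = 901: from (1² + 4²)(2² + 7²), take (1·2 − 4·7, 1·7 + 4·2) = (2 − 28, 7 + 8) = (-26, 15); dropping signs (only squares matter) gives (26, 15); check 26² + 15² = 676 + 225 = 901 ✓.
Step 4: Order so x ≤ y and verify: 15² + 26² = 225 + 676 = 901 = n. ✓

n = 901 = 15² + 26² (one valid representation with x ≤ y).


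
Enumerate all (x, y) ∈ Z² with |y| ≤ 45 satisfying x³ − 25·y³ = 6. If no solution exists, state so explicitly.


The equation is x³ - 25y³ = 6. For fixed y, x³ = 25·y³ + 6, so a solution requires the RHS to be a perfect cube.
Strategy: iterate y from -45 to 45, compute RHS = 25·y³ + 6, and check whether it is a (positive or negative) perfect cube.
Check small values of y:
  y = 0: RHS = 6 is not a perfect cube.
  y = 1: RHS = 31 is not a perfect cube.
  y = -1: RHS = -19 is not a perfect cube.
  y = 2: RHS = 206 is not a perfect cube.
  y = -2: RHS = -194 is not a perfect cube.
  y = 3: RHS = 681 is not a perfect cube.
  y = -3: RHS = -669 is not a perfect cube.
Continuing the search up to |y| = 45 finds no solutions either.
No (x, y) in the scanned range satisfies the equation.

No integer solutions with |y| ≤ 45.


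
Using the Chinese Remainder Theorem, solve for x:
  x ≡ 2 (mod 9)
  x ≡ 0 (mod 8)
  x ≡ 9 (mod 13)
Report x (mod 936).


Moduli 9, 8, 13 are pairwise coprime; by CRT there is a unique solution modulo M = 9 · 8 · 13 = 936.
Solve pairwise, accumulating the modulus:
  Start with x ≡ 2 (mod 9).
  Combine with x ≡ 0 (mod 8): since gcd(9, 8) = 1, we get a unique residue mod 72.
    Write x = 2 + 9·t and substitute into x ≡ 0 (mod 8): 9·t ≡ 0 − 2 = -2 (mod 8).
    Reduce coefficients mod 8: 1·t ≡ 6 (mod 8).
    So t ≡ 6 (mod 8).
    Then x = 2 + 9·6 = 56, valid modulo lcm(9, 8) = 72: x ≡ 56 (mod 72).
  Combine with x ≡ 9 (mod 13): since gcd(72, 13) = 1, we get a unique residue mod 936.
    Write x = 56 + 72·t and substitute into x ≡ 9 (mod 13): 72·t ≡ 9 − 56 = -47 (mod 13).
    Reduce coefficients mod 13: 7·t ≡ 5 (mod 13).
    The inverse of 7 mod 13 is 2 (since 7·2 = 14 = 1·13 + 1), so t ≡ 2·5 = 10 ≡ 10 (mod 13).
    Then x = 56 + 72·10 = 776, valid modulo lcm(72, 13) = 936: x ≡ 776 (mod 936).
Verify: 776 mod 9 = 2 ✓, 776 mod 8 = 0 ✓, 776 mod 13 = 9 ✓.

x ≡ 776 (mod 936).


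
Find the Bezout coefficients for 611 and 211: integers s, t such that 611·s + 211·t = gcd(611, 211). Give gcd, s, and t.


Euclidean algorithm on (611, 211) — divide until remainder is 0:
  611 = 2 · 211 + 189
  211 = 1 · 189 + 22
  189 = 8 · 22 + 13
  22 = 1 · 13 + 9
  13 = 1 · 9 + 4
  9 = 2 · 4 + 1
  4 = 4 · 1 + 0
gcd(611, 211) = 1.
Track Bezout coefficients alongside the remainders: start with r₀ = 611 = a·1 + b·0 (s = 1, t = 0) and r₁ = 211 = a·0 + b·1 (s = 0, t = 1); each new remainder r_{k+1} = r_{k-1} − q_k·r_k inherits s_{k+1} = s_{k-1} − q_k·s_k, t_{k+1} = t_{k-1} − q_k·t_k, so r_k = a·s_k + b·t_k at every step:
  q = 2: r = 189, s = 1 − 2·0 = 1, t = 0 − 2·1 = -2  (check: 611·1 + 211·(-2) = 189)
  q = 1: r = 22, s = 0 − 1·1 = -1, t = 1 − 1·(-2) = 3  (check: 611·(-1) + 211·3 = 22)
  q = 8: r = 13, s = 1 − 8·(-1) = 9, t = -2 − 8·3 = -26  (check: 611·9 + 211·(-26) = 13)
  q = 1: r = 9, s = -1 − 1·9 = -10, t = 3 − 1·(-26) = 29  (check: 611·(-10) + 211·29 = 9)
  q = 1: r = 4, s = 9 − 1·(-10) = 19, t = -26 − 1·29 = -55  (check: 611·19 + 211·(-55) = 4)
  q = 2: r = 1, s = -10 − 2·19 = -48, t = 29 − 2·(-55) = 139  (check: 611·(-48) + 211·139 = 1)
The row with r = 1 (the gcd) gives the Bezout coefficients s = -48, t = 139.
Result: 611 · (-48) + 211 · (139) = 1.

gcd(611, 211) = 1; s = -48, t = 139 (check: 611·(-48) + 211·139 = 1).


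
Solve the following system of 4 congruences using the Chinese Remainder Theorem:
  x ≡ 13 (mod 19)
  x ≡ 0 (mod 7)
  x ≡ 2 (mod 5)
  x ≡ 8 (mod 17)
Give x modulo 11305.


Product of moduli M = 19 · 7 · 5 · 17 = 11305.
Merge one congruence at a time:
  Start: x ≡ 13 (mod 19).
  Combine with x ≡ 0 (mod 7); new modulus lcm = 133.
    Write x = 13 + 19·t and substitute into x ≡ 0 (mod 7): 19·t ≡ 0 − 13 = -13 (mod 7).
    Reduce coefficients mod 7: 5·t ≡ 1 (mod 7).
    The inverse of 5 mod 7 is 3 (since 5·3 = 15 = 2·7 + 1), so t ≡ 3·1 = 3 ≡ 3 (mod 7).
    Then x = 13 + 19·3 = 70, valid modulo lcm(19, 7) = 133: x ≡ 70 (mod 133).
  Combine with x ≡ 2 (mod 5); new modulus lcm = 665.
    Write x = 70 + 133·t and substitute into x ≡ 2 (mod 5): 133·t ≡ 2 − 70 = -68 (mod 5).
    Reduce coefficients mod 5: 3·t ≡ 2 (mod 5).
    The inverse of 3 mod 5 is 2 (since 3·2 = 6 = 1·5 + 1), so t ≡ 2·2 = 4 ≡ 4 (mod 5).
    Then x = 70 + 133·4 = 602, valid modulo lcm(133, 5) = 665: x ≡ 602 (mod 665).
  Combine with x ≡ 8 (mod 17); new modulus lcm = 11305.
    Write x = 602 + 665·t and substitute into x ≡ 8 (mod 17): 665·t ≡ 8 − 602 = -594 (mod 17).
    Reduce coefficients mod 17: 2·t ≡ 1 (mod 17).
    The inverse of 2 mod 17 is 9 (since 2·9 = 18 = 1·17 + 1), so t ≡ 9·1 = 9 ≡ 9 (mod 17).
    Then x = 602 + 665·9 = 6587, valid modulo lcm(665, 17) = 11305: x ≡ 6587 (mod 11305).
Verify against each original: 6587 mod 19 = 13, 6587 mod 7 = 0, 6587 mod 5 = 2, 6587 mod 17 = 8.

x ≡ 6587 (mod 11305).


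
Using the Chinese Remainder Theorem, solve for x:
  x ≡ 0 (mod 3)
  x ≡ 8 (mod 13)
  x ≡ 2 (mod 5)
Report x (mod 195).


Moduli 3, 13, 5 are pairwise coprime; by CRT there is a unique solution modulo M = 3 · 13 · 5 = 195.
Solve pairwise, accumulating the modulus:
  Start with x ≡ 0 (mod 3).
  Combine with x ≡ 8 (mod 13): since gcd(3, 13) = 1, we get a unique residue mod 39.
    Write x = 0 + 3·t and substitute into x ≡ 8 (mod 13): 3·t ≡ 8 − 0 = 8 (mod 13).
    The inverse of 3 mod 13 is 9 (since 3·9 = 27 = 2·13 + 1), so t ≡ 9·8 = 72 ≡ 7 (mod 13).
    Then x = 0 + 3·7 = 21, valid modulo lcm(3, 13) = 39: x ≡ 21 (mod 39).
  Combine with x ≡ 2 (mod 5): since gcd(39, 5) = 1, we get a unique residue mod 195.
    Write x = 21 + 39·t and substitute into x ≡ 2 (mod 5): 39·t ≡ 2 − 21 = -19 (mod 5).
    Reduce coefficients mod 5: 4·t ≡ 1 (mod 5).
    The inverse of 4 mod 5 is 4 (since 4·4 = 16 = 3·5 + 1), so t ≡ 4·1 = 4 ≡ 4 (mod 5).
    Then x = 21 + 39·4 = 177, valid modulo lcm(39, 5) = 195: x ≡ 177 (mod 195).
Verify: 177 mod 3 = 0 ✓, 177 mod 13 = 8 ✓, 177 mod 5 = 2 ✓.

x ≡ 177 (mod 195).


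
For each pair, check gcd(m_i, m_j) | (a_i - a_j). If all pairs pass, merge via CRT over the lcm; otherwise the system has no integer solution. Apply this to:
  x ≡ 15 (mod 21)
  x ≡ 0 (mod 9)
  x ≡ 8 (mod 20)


Moduli 21, 9, 20 are not pairwise coprime, so CRT works modulo lcm(m_i) when all pairwise compatibility conditions hold.
Pairwise compatibility: gcd(m_i, m_j) must divide a_i - a_j for every pair.
Merge one congruence at a time:
  Start: x ≡ 15 (mod 21).
  Combine with x ≡ 0 (mod 9): gcd(21, 9) = 3; 0 - 15 = -15, which IS divisible by 3, so compatible.
    Write x = 15 + 21·t and substitute into x ≡ 0 (mod 9): 21·t ≡ 0 − 15 = -15 (mod 9).
    Divide the congruence (and modulus) by g = 3: 7·t ≡ -5 (mod 3).
    Reduce coefficients mod 3: 1·t ≡ 1 (mod 3).
    So t ≡ 1 (mod 3).
    Then x = 15 + 21·1 = 36, valid modulo lcm(21, 9) = 63: x ≡ 36 (mod 63).
  Combine with x ≡ 8 (mod 20): gcd(63, 20) = 1; 8 - 36 = -28, which IS divisible by 1, so compatible.
    Write x = 36 + 63·t and substitute into x ≡ 8 (mod 20): 63·t ≡ 8 − 36 = -28 (mod 20).
    Reduce coefficients mod 20: 3·t ≡ 12 (mod 20).
    The inverse of 3 mod 20 is 7 (since 3·7 = 21 = 1·20 + 1), so t ≡ 7·12 = 84 ≡ 4 (mod 20).
    Then x = 36 + 63·4 = 288, valid modulo lcm(63, 20) = 1260: x ≡ 288 (mod 1260).
Verify: 288 mod 21 = 15, 288 mod 9 = 0, 288 mod 20 = 8.

x ≡ 288 (mod 1260).


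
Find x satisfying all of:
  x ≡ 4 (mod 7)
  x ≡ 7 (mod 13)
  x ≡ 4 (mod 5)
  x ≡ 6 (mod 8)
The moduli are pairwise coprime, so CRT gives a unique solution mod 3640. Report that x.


Product of moduli M = 7 · 13 · 5 · 8 = 3640.
Merge one congruence at a time:
  Start: x ≡ 4 (mod 7).
  Combine with x ≡ 7 (mod 13); new modulus lcm = 91.
    Write x = 4 + 7·t and substitute into x ≡ 7 (mod 13): 7·t ≡ 7 − 4 = 3 (mod 13).
    The inverse of 7 mod 13 is 2 (since 7·2 = 14 = 1·13 + 1), so t ≡ 2·3 = 6 ≡ 6 (mod 13).
    Then x = 4 + 7·6 = 46, valid modulo lcm(7, 13) = 91: x ≡ 46 (mod 91).
  Combine with x ≡ 4 (mod 5); new modulus lcm = 455.
    Write x = 46 + 91·t and substitute into x ≡ 4 (mod 5): 91·t ≡ 4 − 46 = -42 (mod 5).
    Reduce coefficients mod 5: 1·t ≡ 3 (mod 5).
    So t ≡ 3 (mod 5).
    Then x = 46 + 91·3 = 319, valid modulo lcm(91, 5) = 455: x ≡ 319 (mod 455).
  Combine with x ≡ 6 (mod 8); new modulus lcm = 3640.
    Write x = 319 + 455·t and substitute into x ≡ 6 (mod 8): 455·t ≡ 6 − 319 = -313 (mod 8).
    Reduce coefficients mod 8: 7·t ≡ 7 (mod 8).
    The inverse of 7 mod 8 is 7 (since 7·7 = 49 = 6·8 + 1), so t ≡ 7·7 = 49 ≡ 1 (mod 8).
    Then x = 319 + 455·1 = 774, valid modulo lcm(455, 8) = 3640: x ≡ 774 (mod 3640).
Verify against each original: 774 mod 7 = 4, 774 mod 13 = 7, 774 mod 5 = 4, 774 mod 8 = 6.

x ≡ 774 (mod 3640).


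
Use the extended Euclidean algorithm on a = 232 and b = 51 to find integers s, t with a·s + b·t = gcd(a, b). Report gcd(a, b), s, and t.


Euclidean algorithm on (232, 51) — divide until remainder is 0:
  232 = 4 · 51 + 28
  51 = 1 · 28 + 23
  28 = 1 · 23 + 5
  23 = 4 · 5 + 3
  5 = 1 · 3 + 2
  3 = 1 · 2 + 1
  2 = 2 · 1 + 0
gcd(232, 51) = 1.
Track Bezout coefficients alongside the remainders: start with r₀ = 232 = a·1 + b·0 (s = 1, t = 0) and r₁ = 51 = a·0 + b·1 (s = 0, t = 1); each new remainder r_{k+1} = r_{k-1} − q_k·r_k inherits s_{k+1} = s_{k-1} − q_k·s_k, t_{k+1} = t_{k-1} − q_k·t_k, so r_k = a·s_k + b·t_k at every step:
  q = 4: r = 28, s = 1 − 4·0 = 1, t = 0 − 4·1 = -4  (check: 232·1 + 51·(-4) = 28)
  q = 1: r = 23, s = 0 − 1·1 = -1, t = 1 − 1·(-4) = 5  (check: 232·(-1) + 51·5 = 23)
  q = 1: r = 5, s = 1 − 1·(-1) = 2, t = -4 − 1·5 = -9  (check: 232·2 + 51·(-9) = 5)
  q = 4: r = 3, s = -1 − 4·2 = -9, t = 5 − 4·(-9) = 41  (check: 232·(-9) + 51·41 = 3)
  q = 1: r = 2, s = 2 − 1·(-9) = 11, t = -9 − 1·41 = -50  (check: 232·11 + 51·(-50) = 2)
  q = 1: r = 1, s = -9 − 1·11 = -20, t = 41 − 1·(-50) = 91  (check: 232·(-20) + 51·91 = 1)
The row with r = 1 (the gcd) gives the Bezout coefficients s = -20, t = 91.
Result: 232 · (-20) + 51 · (91) = 1.

gcd(232, 51) = 1; s = -20, t = 91 (check: 232·(-20) + 51·91 = 1).


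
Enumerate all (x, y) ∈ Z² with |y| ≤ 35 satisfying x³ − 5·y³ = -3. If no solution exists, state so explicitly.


The equation is x³ - 5y³ = -3. For fixed y, x³ = 5·y³ − 3, so a solution requires the RHS to be a perfect cube.
Strategy: iterate y from -35 to 35, compute RHS = 5·y³ − 3, and check whether it is a (positive or negative) perfect cube.
Check small values of y:
  y = 0: RHS = -3 is not a perfect cube.
  y = 1: RHS = 2 is not a perfect cube.
  y = -1: RHS = -8 = (-2)³ ⇒ x = -2 works.
  y = 2: RHS = 37 is not a perfect cube.
  y = -2: RHS = -43 is not a perfect cube.
  y = 3: RHS = 132 is not a perfect cube.
  y = -3: RHS = -138 is not a perfect cube.
Continuing the search up to |y| = 35 finds no further solutions beyond those listed.
Collected solutions: (-2, -1).

Solutions (with |y| ≤ 35): (-2, -1).


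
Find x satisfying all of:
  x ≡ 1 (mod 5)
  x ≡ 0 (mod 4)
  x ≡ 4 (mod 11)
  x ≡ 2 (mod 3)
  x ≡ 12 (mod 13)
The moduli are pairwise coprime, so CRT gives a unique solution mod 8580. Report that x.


Product of moduli M = 5 · 4 · 11 · 3 · 13 = 8580.
Merge one congruence at a time:
  Start: x ≡ 1 (mod 5).
  Combine with x ≡ 0 (mod 4); new modulus lcm = 20.
    Write x = 1 + 5·t and substitute into x ≡ 0 (mod 4): 5·t ≡ 0 − 1 = -1 (mod 4).
    Reduce coefficients mod 4: 1·t ≡ 3 (mod 4).
    So t ≡ 3 (mod 4).
    Then x = 1 + 5·3 = 16, valid modulo lcm(5, 4) = 20: x ≡ 16 (mod 20).
  Combine with x ≡ 4 (mod 11); new modulus lcm = 220.
    Write x = 16 + 20·t and substitute into x ≡ 4 (mod 11): 20·t ≡ 4 − 16 = -12 (mod 11).
    Reduce coefficients mod 11: 9·t ≡ 10 (mod 11).
    The inverse of 9 mod 11 is 5 (since 9·5 = 45 = 4·11 + 1), so t ≡ 5·10 = 50 ≡ 6 (mod 11).
    Then x = 16 + 20·6 = 136, valid modulo lcm(20, 11) = 220: x ≡ 136 (mod 220).
  Combine with x ≡ 2 (mod 3); new modulus lcm = 660.
    Write x = 136 + 220·t and substitute into x ≡ 2 (mod 3): 220·t ≡ 2 − 136 = -134 (mod 3).
    Reduce coefficients mod 3: 1·t ≡ 1 (mod 3).
    So t ≡ 1 (mod 3).
    Then x = 136 + 220·1 = 356, valid modulo lcm(220, 3) = 660: x ≡ 356 (mod 660).
  Combine with x ≡ 12 (mod 13); new modulus lcm = 8580.
    Write x = 356 + 660·t and substitute into x ≡ 12 (mod 13): 660·t ≡ 12 − 356 = -344 (mod 13).
    Reduce coefficients mod 13: 10·t ≡ 7 (mod 13).
    The inverse of 10 mod 13 is 4 (since 10·4 = 40 = 3·13 + 1), so t ≡ 4·7 = 28 ≡ 2 (mod 13).
    Then x = 356 + 660·2 = 1676, valid modulo lcm(660, 13) = 8580: x ≡ 1676 (mod 8580).
Verify against each original: 1676 mod 5 = 1, 1676 mod 4 = 0, 1676 mod 11 = 4, 1676 mod 3 = 2, 1676 mod 13 = 12.

x ≡ 1676 (mod 8580).
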